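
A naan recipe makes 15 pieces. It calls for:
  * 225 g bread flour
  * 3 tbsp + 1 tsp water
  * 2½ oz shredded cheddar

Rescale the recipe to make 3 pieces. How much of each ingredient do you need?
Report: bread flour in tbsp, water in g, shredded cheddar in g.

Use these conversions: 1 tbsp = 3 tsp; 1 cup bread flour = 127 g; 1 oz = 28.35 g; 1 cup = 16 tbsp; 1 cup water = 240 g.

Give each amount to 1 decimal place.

bread flour: 5.7 tbsp; water: 10.0 g; shredded cheddar: 14.2 g

Scaling factor: 3/15 = 1/5 = 0.2.
bread flour: 225 g × 1/5 ÷ 127 g/cup × 16 tbsp/cup ≈ 5.7 tbsp
water: (3 tbsp + 1 tsp = 10/3 tbsp) × 1/5 ÷ 16 tbsp/cup × 240 g/cup = 10.0 g
shredded cheddar: 2.5 oz × 1/5 × 28.35 g/oz ≈ 14.2 g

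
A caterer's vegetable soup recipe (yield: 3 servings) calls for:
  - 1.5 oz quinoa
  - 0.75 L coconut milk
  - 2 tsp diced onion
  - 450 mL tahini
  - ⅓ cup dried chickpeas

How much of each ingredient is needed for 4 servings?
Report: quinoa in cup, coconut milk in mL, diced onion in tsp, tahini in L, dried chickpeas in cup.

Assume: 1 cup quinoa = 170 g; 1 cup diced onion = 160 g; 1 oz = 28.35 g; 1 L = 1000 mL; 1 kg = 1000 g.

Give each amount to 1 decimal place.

quinoa: 0.3 cup; coconut milk: 1000.0 mL; diced onion: 2.7 tsp; tahini: 0.6 L; dried chickpeas: 0.4 cup

Scaling factor: 4/3.
quinoa: 1.5 oz × 4/3 × 28.35 g/oz ÷ 170 g/cup ≈ 0.3 cup
coconut milk: 0.75 L × 4/3 × 1000 mL/L = 1000.0 mL
diced onion: 2 tsp × 4/3 ≈ 2.7 tsp
tahini: 450 mL × 4/3 ÷ 1000 mL/L = 0.6 L
dried chickpeas: 1/3 cup × 4/3 ≈ 0.4 cup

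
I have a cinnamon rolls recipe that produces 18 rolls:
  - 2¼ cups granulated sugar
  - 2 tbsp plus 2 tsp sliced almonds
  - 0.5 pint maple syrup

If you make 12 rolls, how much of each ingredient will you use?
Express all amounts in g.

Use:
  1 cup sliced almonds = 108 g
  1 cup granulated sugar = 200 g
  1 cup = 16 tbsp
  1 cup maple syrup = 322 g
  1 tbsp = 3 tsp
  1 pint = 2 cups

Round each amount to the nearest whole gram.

Scaling factor: 12/18 = 2/3.
granulated sugar: 2.25 cup × 2/3 × 200 g/cup = 300 g
sliced almonds: (2 tbsp + 2 tsp = 8/3 tbsp) × 2/3 ÷ 16 tbsp/cup × 108 g/cup = 12 g
maple syrup: 0.5 pint × 2/3 × 2 cup/pint × 322 g/cup ≈ 215 g

granulated sugar: 300 g; sliced almonds: 12 g; maple syrup: 215 g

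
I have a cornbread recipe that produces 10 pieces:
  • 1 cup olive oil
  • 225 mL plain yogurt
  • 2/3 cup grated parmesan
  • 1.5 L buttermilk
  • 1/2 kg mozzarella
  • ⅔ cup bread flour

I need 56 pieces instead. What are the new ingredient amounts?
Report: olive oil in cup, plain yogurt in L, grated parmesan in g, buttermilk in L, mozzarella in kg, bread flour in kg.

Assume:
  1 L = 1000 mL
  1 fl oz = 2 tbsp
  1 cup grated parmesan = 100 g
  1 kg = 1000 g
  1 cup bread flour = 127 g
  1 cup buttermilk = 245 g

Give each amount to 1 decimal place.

olive oil: 5.6 cup; plain yogurt: 1.3 L; grated parmesan: 373.3 g; buttermilk: 8.4 L; mozzarella: 2.8 kg; bread flour: 0.5 kg

Scaling factor: 56/10 = 28/5 = 5.6.
olive oil: 1 cup × 28/5 = 5.6 cup
plain yogurt: 225 mL × 28/5 ÷ 1000 mL/L ≈ 1.3 L
grated parmesan: 2/3 cup × 28/5 × 100 g/cup ≈ 373.3 g
buttermilk: 1.5 L × 28/5 = 8.4 L
mozzarella: 0.5 kg × 28/5 = 2.8 kg
bread flour: 2/3 cup × 28/5 × 127 g/cup ÷ 1000 g/kg ≈ 0.5 kg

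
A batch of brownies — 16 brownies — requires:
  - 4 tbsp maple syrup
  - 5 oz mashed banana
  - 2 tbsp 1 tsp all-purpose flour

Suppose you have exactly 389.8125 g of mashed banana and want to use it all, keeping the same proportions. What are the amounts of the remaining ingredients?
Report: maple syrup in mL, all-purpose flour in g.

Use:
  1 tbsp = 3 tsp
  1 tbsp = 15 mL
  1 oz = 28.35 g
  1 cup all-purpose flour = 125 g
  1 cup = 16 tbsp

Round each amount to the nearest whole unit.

maple syrup: 165 mL; all-purpose flour: 50 g

The original recipe has 141.75 g of mashed banana, so the scaling factor is 389.8125 ÷ 141.75 = 11/4 = 2.75.
maple syrup: 4 tbsp × 11/4 × 15 mL/tbsp = 165 mL
all-purpose flour: (2 tbsp + 1 tsp = 7/3 tbsp) × 11/4 ÷ 16 tbsp/cup × 125 g/cup ≈ 50 g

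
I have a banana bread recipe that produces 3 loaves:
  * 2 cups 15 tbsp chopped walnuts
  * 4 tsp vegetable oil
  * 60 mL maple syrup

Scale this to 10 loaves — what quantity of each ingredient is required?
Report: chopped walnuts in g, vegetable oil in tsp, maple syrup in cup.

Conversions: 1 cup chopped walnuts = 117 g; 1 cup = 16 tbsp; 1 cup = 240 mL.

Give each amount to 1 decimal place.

chopped walnuts: 1145.6 g; vegetable oil: 13.3 tsp; maple syrup: 0.8 cup

Scaling factor: 10/3.
chopped walnuts: (2 cup + 15 tbsp = 2.9375 cup) × 10/3 × 117 g/cup ≈ 1145.6 g
vegetable oil: 4 tsp × 10/3 ≈ 13.3 tsp
maple syrup: 60 mL × 10/3 ÷ 240 mL/cup ≈ 0.8 cup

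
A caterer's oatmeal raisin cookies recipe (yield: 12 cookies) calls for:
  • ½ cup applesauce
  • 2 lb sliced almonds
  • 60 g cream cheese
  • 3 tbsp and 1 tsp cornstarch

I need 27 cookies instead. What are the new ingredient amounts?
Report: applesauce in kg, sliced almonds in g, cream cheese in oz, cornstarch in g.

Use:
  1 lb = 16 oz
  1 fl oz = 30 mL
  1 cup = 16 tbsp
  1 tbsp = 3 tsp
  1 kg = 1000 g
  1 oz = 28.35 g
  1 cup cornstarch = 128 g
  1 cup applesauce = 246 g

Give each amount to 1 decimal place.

Scaling factor: 27/12 = 9/4 = 2.25.
applesauce: 0.5 cup × 9/4 × 246 g/cup ÷ 1000 g/kg ≈ 0.3 kg
sliced almonds: 2 lb × 9/4 × 16 oz/lb × 28.35 g/oz = 2041.2 g
cream cheese: 60 g × 9/4 ÷ 28.35 g/oz ≈ 4.8 oz
cornstarch: (3 tbsp + 1 tsp = 10/3 tbsp) × 9/4 ÷ 16 tbsp/cup × 128 g/cup = 60.0 g

applesauce: 0.3 kg; sliced almonds: 2041.2 g; cream cheese: 4.8 oz; cornstarch: 60.0 g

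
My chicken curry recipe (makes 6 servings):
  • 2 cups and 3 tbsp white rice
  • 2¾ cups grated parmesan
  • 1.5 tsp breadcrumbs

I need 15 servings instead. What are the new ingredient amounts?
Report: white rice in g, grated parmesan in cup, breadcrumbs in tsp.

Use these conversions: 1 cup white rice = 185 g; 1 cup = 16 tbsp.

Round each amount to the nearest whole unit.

white rice: 1012 g; grated parmesan: 7 cup; breadcrumbs: 4 tsp

Scaling factor: 15/6 = 5/2 = 2.5.
white rice: (2 cup + 3 tbsp = 2.1875 cup) × 5/2 × 185 g/cup ≈ 1012 g
grated parmesan: 2.75 cup × 5/2 ≈ 7 cup
breadcrumbs: 1.5 tsp × 5/2 ≈ 4 tsp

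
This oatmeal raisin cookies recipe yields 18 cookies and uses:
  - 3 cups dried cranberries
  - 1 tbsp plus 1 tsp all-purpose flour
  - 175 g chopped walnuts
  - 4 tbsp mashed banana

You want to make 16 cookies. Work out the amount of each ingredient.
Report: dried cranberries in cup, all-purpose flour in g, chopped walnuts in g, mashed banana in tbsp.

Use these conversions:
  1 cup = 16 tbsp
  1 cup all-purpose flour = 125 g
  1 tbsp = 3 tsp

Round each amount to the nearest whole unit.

dried cranberries: 3 cup; all-purpose flour: 9 g; chopped walnuts: 156 g; mashed banana: 4 tbsp

Scaling factor: 16/18 = 8/9.
dried cranberries: 3 cup × 8/9 ≈ 3 cup
all-purpose flour: (1 tbsp + 1 tsp = 4/3 tbsp) × 8/9 ÷ 16 tbsp/cup × 125 g/cup ≈ 9 g
chopped walnuts: 175 g × 8/9 ≈ 156 g
mashed banana: 4 tbsp × 8/9 ≈ 4 tbsp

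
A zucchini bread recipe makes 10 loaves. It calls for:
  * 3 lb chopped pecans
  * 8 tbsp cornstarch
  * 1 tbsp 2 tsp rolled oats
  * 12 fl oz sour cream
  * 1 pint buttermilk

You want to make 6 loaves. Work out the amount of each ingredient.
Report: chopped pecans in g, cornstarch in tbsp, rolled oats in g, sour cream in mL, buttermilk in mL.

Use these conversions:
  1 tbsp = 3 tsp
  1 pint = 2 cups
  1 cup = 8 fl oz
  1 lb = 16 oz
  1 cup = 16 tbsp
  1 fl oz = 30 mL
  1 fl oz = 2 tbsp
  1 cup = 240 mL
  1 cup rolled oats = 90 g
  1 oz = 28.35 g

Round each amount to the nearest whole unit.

Scaling factor: 6/10 = 3/5 = 0.6.
chopped pecans: 3 lb × 3/5 × 16 oz/lb × 28.35 g/oz ≈ 816 g
cornstarch: 8 tbsp × 3/5 ≈ 5 tbsp
rolled oats: (1 tbsp + 2 tsp = 5/3 tbsp) × 3/5 ÷ 16 tbsp/cup × 90 g/cup ≈ 6 g
sour cream: 12 fl oz × 3/5 × 30 mL/fl oz = 216 mL
buttermilk: 1 pint × 3/5 × 2 cup/pint × 240 mL/cup = 288 mL

chopped pecans: 816 g; cornstarch: 5 tbsp; rolled oats: 6 g; sour cream: 216 mL; buttermilk: 288 mL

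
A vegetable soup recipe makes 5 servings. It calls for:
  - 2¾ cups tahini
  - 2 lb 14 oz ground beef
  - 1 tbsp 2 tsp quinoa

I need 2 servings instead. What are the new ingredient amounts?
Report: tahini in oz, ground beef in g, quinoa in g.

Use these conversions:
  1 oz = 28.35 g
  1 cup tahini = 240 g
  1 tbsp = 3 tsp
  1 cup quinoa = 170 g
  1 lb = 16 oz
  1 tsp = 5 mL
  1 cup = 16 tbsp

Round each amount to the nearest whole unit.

tahini: 9 oz; ground beef: 522 g; quinoa: 7 g

Scaling factor: 2/5 = 0.4.
tahini: 2.75 cup × 2/5 × 240 g/cup ÷ 28.35 g/oz ≈ 9 oz
ground beef: (2 lb + 14 oz = 2.875 lb) × 2/5 × 16 oz/lb × 28.35 g/oz ≈ 522 g
quinoa: (1 tbsp + 2 tsp = 5/3 tbsp) × 2/5 ÷ 16 tbsp/cup × 170 g/cup ≈ 7 g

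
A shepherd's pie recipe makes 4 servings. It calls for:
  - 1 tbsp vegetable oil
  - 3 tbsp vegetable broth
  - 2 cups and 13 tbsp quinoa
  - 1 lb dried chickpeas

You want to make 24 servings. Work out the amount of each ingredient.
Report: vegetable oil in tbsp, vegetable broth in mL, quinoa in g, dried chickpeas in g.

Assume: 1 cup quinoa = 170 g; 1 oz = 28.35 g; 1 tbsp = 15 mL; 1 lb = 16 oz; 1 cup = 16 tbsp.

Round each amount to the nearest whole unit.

vegetable oil: 6 tbsp; vegetable broth: 270 mL; quinoa: 2869 g; dried chickpeas: 2722 g

Scaling factor: 24/4 = 6.
vegetable oil: 1 tbsp × 6 = 6 tbsp
vegetable broth: 3 tbsp × 6 × 15 mL/tbsp = 270 mL
quinoa: (2 cup + 13 tbsp = 2.8125 cup) × 6 × 170 g/cup ≈ 2869 g
dried chickpeas: 1 lb × 6 × 16 oz/lb × 28.35 g/oz ≈ 2722 g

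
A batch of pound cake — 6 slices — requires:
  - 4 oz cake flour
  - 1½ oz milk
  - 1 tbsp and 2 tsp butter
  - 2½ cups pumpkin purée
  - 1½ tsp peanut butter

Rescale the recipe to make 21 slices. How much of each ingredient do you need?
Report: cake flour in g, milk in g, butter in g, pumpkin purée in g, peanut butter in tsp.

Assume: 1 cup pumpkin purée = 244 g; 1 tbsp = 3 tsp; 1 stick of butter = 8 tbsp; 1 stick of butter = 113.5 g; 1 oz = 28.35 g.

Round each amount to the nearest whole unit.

Scaling factor: 21/6 = 7/2 = 3.5.
cake flour: 4 oz × 7/2 × 28.35 g/oz ≈ 397 g
milk: 1.5 oz × 7/2 × 28.35 g/oz ≈ 149 g
butter: (1 tbsp + 2 tsp = 5/3 tbsp) × 7/2 ÷ 8 tbsp/stick × 113.5 g/stick ≈ 83 g
pumpkin purée: 2.5 cup × 7/2 × 244 g/cup = 2135 g
peanut butter: 1.5 tsp × 7/2 ≈ 5 tsp

cake flour: 397 g; milk: 149 g; butter: 83 g; pumpkin purée: 2135 g; peanut butter: 5 tsp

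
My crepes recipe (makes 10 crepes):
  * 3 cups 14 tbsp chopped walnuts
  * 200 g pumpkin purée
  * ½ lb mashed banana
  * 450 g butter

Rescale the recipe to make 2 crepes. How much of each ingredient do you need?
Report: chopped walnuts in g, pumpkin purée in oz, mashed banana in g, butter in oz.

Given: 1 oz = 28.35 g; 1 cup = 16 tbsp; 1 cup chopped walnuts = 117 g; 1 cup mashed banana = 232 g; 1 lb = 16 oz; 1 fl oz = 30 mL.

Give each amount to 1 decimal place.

Scaling factor: 2/10 = 1/5 = 0.2.
chopped walnuts: (3 cup + 14 tbsp = 3.875 cup) × 1/5 × 117 g/cup ≈ 90.7 g
pumpkin purée: 200 g × 1/5 ÷ 28.35 g/oz ≈ 1.4 oz
mashed banana: 0.5 lb × 1/5 × 16 oz/lb × 28.35 g/oz ≈ 45.4 g
butter: 450 g × 1/5 ÷ 28.35 g/oz ≈ 3.2 oz

chopped walnuts: 90.7 g; pumpkin purée: 1.4 oz; mashed banana: 45.4 g; butter: 3.2 oz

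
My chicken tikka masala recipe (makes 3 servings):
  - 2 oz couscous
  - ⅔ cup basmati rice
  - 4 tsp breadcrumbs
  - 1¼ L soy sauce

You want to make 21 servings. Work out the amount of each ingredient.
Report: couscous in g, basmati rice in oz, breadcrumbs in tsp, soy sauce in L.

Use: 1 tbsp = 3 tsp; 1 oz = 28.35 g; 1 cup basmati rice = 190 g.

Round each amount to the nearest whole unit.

couscous: 397 g; basmati rice: 31 oz; breadcrumbs: 28 tsp; soy sauce: 9 L

Scaling factor: 21/3 = 7.
couscous: 2 oz × 7 × 28.35 g/oz ≈ 397 g
basmati rice: 2/3 cup × 7 × 190 g/cup ÷ 28.35 g/oz ≈ 31 oz
breadcrumbs: 4 tsp × 7 = 28 tsp
soy sauce: 1.25 L × 7 ≈ 9 L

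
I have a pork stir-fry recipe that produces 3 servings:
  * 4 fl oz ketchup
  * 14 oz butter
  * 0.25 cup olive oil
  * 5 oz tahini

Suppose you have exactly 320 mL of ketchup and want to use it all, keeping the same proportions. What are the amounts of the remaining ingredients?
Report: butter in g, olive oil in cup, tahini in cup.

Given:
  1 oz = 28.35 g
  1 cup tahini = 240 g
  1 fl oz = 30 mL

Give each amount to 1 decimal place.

butter: 1058.4 g; olive oil: 0.7 cup; tahini: 1.6 cup

The original recipe has 120 mL of ketchup, so the scaling factor is 320 ÷ 120 = 8/3.
butter: 14 oz × 8/3 × 28.35 g/oz = 1058.4 g
olive oil: 0.25 cup × 8/3 ≈ 0.7 cup
tahini: 5 oz × 8/3 × 28.35 g/oz ÷ 240 g/cup ≈ 1.6 cup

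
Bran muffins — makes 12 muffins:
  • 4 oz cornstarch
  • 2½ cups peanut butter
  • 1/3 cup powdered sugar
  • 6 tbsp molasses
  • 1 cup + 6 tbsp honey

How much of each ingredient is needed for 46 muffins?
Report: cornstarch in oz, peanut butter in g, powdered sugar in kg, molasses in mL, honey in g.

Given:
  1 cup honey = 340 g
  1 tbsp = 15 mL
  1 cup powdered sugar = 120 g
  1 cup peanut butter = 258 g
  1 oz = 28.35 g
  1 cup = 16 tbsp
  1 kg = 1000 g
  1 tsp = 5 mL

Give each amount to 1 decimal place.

Scaling factor: 46/12 = 23/6.
cornstarch: 4 oz × 23/6 ≈ 15.3 oz
peanut butter: 2.5 cup × 23/6 × 258 g/cup = 2472.5 g
powdered sugar: 1/3 cup × 23/6 × 120 g/cup ÷ 1000 g/kg ≈ 0.2 kg
molasses: 6 tbsp × 23/6 × 15 mL/tbsp = 345.0 mL
honey: (1 cup + 6 tbsp = 1.375 cup) × 23/6 × 340 g/cup ≈ 1792.1 g

cornstarch: 15.3 oz; peanut butter: 2472.5 g; powdered sugar: 0.2 kg; molasses: 345.0 mL; honey: 1792.1 g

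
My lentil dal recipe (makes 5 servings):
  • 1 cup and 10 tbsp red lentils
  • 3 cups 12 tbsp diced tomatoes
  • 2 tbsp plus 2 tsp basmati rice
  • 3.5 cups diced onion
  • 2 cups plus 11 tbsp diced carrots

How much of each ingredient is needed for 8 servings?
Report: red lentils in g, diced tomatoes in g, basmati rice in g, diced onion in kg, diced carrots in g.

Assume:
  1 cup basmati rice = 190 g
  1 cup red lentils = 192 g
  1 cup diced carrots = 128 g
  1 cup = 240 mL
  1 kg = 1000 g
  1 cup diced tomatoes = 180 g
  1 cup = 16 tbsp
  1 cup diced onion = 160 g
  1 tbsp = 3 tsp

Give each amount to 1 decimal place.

red lentils: 499.2 g; diced tomatoes: 1080.0 g; basmati rice: 50.7 g; diced onion: 0.9 kg; diced carrots: 550.4 g

Scaling factor: 8/5 = 1.6.
red lentils: (1 cup + 10 tbsp = 1.625 cup) × 8/5 × 192 g/cup = 499.2 g
diced tomatoes: (3 cup + 12 tbsp = 3.75 cup) × 8/5 × 180 g/cup = 1080.0 g
basmati rice: (2 tbsp + 2 tsp = 8/3 tbsp) × 8/5 ÷ 16 tbsp/cup × 190 g/cup ≈ 50.7 g
diced onion: 3.5 cup × 8/5 × 160 g/cup ÷ 1000 g/kg ≈ 0.9 kg
diced carrots: (2 cup + 11 tbsp = 2.6875 cup) × 8/5 × 128 g/cup = 550.4 g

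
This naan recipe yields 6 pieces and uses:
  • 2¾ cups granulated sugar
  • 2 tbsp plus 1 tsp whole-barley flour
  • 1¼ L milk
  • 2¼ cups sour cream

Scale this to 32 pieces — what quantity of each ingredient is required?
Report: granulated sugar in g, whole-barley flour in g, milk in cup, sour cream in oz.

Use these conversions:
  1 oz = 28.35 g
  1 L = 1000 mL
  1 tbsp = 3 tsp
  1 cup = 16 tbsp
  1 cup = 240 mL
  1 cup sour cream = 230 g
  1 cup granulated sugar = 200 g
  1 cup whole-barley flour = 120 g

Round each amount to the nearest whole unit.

Scaling factor: 32/6 = 16/3.
granulated sugar: 2.75 cup × 16/3 × 200 g/cup ≈ 2933 g
whole-barley flour: (2 tbsp + 1 tsp = 7/3 tbsp) × 16/3 ÷ 16 tbsp/cup × 120 g/cup ≈ 93 g
milk: 1.25 L × 16/3 × 1000 mL/L ÷ 240 mL/cup ≈ 28 cup
sour cream: 2.25 cup × 16/3 × 230 g/cup ÷ 28.35 g/oz ≈ 97 oz

granulated sugar: 2933 g; whole-barley flour: 93 g; milk: 28 cup; sour cream: 97 oz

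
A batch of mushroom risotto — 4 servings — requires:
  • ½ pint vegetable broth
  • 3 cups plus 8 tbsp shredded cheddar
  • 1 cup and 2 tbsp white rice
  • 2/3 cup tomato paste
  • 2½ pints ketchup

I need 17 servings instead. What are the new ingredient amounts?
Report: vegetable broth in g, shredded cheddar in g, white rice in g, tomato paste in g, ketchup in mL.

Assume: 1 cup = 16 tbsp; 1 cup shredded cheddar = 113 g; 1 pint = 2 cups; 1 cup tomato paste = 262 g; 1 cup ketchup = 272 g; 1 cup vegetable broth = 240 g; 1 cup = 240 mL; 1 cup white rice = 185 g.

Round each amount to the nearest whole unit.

vegetable broth: 1020 g; shredded cheddar: 1681 g; white rice: 885 g; tomato paste: 742 g; ketchup: 5100 mL

Scaling factor: 17/4 = 4.25.
vegetable broth: 0.5 pint × 17/4 × 2 cup/pint × 240 g/cup = 1020 g
shredded cheddar: (3 cup + 8 tbsp = 3.5 cup) × 17/4 × 113 g/cup ≈ 1681 g
white rice: (1 cup + 2 tbsp = 1.125 cup) × 17/4 × 185 g/cup ≈ 885 g
tomato paste: 2/3 cup × 17/4 × 262 g/cup ≈ 742 g
ketchup: 2.5 pint × 17/4 × 2 cup/pint × 240 mL/cup = 5100 mL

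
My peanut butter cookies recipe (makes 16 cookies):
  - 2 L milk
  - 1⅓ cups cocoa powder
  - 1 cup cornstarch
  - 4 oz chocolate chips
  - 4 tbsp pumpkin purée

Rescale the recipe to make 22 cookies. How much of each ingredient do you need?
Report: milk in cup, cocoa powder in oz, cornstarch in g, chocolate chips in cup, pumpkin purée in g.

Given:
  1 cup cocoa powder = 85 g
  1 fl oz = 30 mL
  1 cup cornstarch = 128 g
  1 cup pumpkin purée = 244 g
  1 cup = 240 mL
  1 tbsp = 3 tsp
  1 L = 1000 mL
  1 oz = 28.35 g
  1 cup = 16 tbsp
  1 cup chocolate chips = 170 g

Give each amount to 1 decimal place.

milk: 11.5 cup; cocoa powder: 5.5 oz; cornstarch: 176.0 g; chocolate chips: 0.9 cup; pumpkin purée: 83.9 g

Scaling factor: 22/16 = 11/8 = 1.375.
milk: 2 L × 11/8 × 1000 mL/L ÷ 240 mL/cup ≈ 11.5 cup
cocoa powder: 4/3 cup × 11/8 × 85 g/cup ÷ 28.35 g/oz ≈ 5.5 oz
cornstarch: 1 cup × 11/8 × 128 g/cup = 176.0 g
chocolate chips: 4 oz × 11/8 × 28.35 g/oz ÷ 170 g/cup ≈ 0.9 cup
pumpkin purée: 4 tbsp × 11/8 ÷ 16 tbsp/cup × 244 g/cup ≈ 83.9 g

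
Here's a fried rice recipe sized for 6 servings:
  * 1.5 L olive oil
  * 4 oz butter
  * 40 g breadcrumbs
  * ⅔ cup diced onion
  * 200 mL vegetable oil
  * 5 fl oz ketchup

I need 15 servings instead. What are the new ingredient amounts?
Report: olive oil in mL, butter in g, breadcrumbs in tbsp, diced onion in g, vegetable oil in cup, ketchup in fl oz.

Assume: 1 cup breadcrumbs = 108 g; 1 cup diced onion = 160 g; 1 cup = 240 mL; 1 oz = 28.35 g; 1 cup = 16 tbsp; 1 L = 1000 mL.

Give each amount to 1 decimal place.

olive oil: 3750.0 mL; butter: 283.5 g; breadcrumbs: 14.8 tbsp; diced onion: 266.7 g; vegetable oil: 2.1 cup; ketchup: 12.5 fl oz

Scaling factor: 15/6 = 5/2 = 2.5.
olive oil: 1.5 L × 5/2 × 1000 mL/L = 3750.0 mL
butter: 4 oz × 5/2 × 28.35 g/oz = 283.5 g
breadcrumbs: 40 g × 5/2 ÷ 108 g/cup × 16 tbsp/cup ≈ 14.8 tbsp
diced onion: 2/3 cup × 5/2 × 160 g/cup ≈ 266.7 g
vegetable oil: 200 mL × 5/2 ÷ 240 mL/cup ≈ 2.1 cup
ketchup: 5 fl oz × 5/2 = 12.5 fl oz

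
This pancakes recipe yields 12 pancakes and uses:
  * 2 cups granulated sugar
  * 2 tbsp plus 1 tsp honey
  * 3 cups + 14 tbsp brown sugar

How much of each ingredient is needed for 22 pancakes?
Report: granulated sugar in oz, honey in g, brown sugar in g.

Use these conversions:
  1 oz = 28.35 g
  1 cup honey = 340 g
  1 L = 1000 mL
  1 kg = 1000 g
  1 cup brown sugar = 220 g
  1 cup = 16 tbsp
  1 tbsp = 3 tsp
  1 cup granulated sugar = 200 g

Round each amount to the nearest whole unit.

Scaling factor: 22/12 = 11/6.
granulated sugar: 2 cup × 11/6 × 200 g/cup ÷ 28.35 g/oz ≈ 26 oz
honey: (2 tbsp + 1 tsp = 7/3 tbsp) × 11/6 ÷ 16 tbsp/cup × 340 g/cup ≈ 91 g
brown sugar: (3 cup + 14 tbsp = 3.875 cup) × 11/6 × 220 g/cup ≈ 1563 g

granulated sugar: 26 oz; honey: 91 g; brown sugar: 1563 g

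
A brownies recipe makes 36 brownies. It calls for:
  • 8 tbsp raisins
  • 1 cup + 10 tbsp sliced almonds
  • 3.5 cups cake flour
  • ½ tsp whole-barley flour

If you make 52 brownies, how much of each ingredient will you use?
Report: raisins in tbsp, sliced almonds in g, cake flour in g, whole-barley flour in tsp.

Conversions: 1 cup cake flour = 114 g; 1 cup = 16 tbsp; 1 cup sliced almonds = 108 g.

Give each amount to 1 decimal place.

raisins: 11.6 tbsp; sliced almonds: 253.5 g; cake flour: 576.3 g; whole-barley flour: 0.7 tsp

Scaling factor: 52/36 = 13/9.
raisins: 8 tbsp × 13/9 ≈ 11.6 tbsp
sliced almonds: (1 cup + 10 tbsp = 1.625 cup) × 13/9 × 108 g/cup = 253.5 g
cake flour: 3.5 cup × 13/9 × 114 g/cup ≈ 576.3 g
whole-barley flour: 0.5 tsp × 13/9 ≈ 0.7 tsp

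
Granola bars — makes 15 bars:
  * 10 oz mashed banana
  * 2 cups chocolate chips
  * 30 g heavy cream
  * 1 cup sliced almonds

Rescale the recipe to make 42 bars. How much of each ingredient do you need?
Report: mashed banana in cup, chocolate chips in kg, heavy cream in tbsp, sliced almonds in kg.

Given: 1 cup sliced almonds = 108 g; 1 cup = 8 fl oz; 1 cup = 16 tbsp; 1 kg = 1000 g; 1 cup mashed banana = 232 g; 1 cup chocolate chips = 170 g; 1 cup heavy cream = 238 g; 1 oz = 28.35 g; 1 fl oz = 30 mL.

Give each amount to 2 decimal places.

mashed banana: 3.42 cup; chocolate chips: 0.95 kg; heavy cream: 5.65 tbsp; sliced almonds: 0.30 kg

Scaling factor: 42/15 = 14/5 = 2.8.
mashed banana: 10 oz × 14/5 × 28.35 g/oz ÷ 232 g/cup ≈ 3.42 cup
chocolate chips: 2 cup × 14/5 × 170 g/cup ÷ 1000 g/kg ≈ 0.95 kg
heavy cream: 30 g × 14/5 ÷ 238 g/cup × 16 tbsp/cup ≈ 5.65 tbsp
sliced almonds: 1 cup × 14/5 × 108 g/cup ÷ 1000 g/kg ≈ 0.30 kg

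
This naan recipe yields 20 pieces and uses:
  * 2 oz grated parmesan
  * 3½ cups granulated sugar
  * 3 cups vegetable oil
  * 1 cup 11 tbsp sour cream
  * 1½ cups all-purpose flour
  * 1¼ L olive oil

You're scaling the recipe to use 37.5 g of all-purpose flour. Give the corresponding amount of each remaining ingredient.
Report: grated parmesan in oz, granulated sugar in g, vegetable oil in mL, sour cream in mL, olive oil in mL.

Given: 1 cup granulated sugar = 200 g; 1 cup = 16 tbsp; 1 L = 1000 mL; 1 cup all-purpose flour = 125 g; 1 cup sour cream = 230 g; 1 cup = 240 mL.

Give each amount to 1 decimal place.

The original recipe has 187.5 g of all-purpose flour, so the scaling factor is 37.5 ÷ 187.5 = 1/5 = 0.2.
grated parmesan: 2 oz × 1/5 = 0.4 oz
granulated sugar: 3.5 cup × 1/5 × 200 g/cup = 140.0 g
vegetable oil: 3 cup × 1/5 × 240 mL/cup = 144.0 mL
sour cream: (1 cup + 11 tbsp = 1.6875 cup) × 1/5 × 240 mL/cup = 81.0 mL
olive oil: 1.25 L × 1/5 × 1000 mL/L = 250.0 mL

grated parmesan: 0.4 oz; granulated sugar: 140.0 g; vegetable oil: 144.0 mL; sour cream: 81.0 mL; olive oil: 250.0 mL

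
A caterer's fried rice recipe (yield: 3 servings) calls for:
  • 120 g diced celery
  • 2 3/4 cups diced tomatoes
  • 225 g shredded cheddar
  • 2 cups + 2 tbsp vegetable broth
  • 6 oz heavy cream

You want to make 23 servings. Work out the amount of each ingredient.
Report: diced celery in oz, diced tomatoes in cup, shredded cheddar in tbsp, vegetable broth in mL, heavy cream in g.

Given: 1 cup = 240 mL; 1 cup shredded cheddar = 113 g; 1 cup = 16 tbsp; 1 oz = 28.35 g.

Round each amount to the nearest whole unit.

diced celery: 32 oz; diced tomatoes: 21 cup; shredded cheddar: 244 tbsp; vegetable broth: 3910 mL; heavy cream: 1304 g

Scaling factor: 23/3.
diced celery: 120 g × 23/3 ÷ 28.35 g/oz ≈ 32 oz
diced tomatoes: 2.75 cup × 23/3 ≈ 21 cup
shredded cheddar: 225 g × 23/3 ÷ 113 g/cup × 16 tbsp/cup ≈ 244 tbsp
vegetable broth: (2 cup + 2 tbsp = 2.125 cup) × 23/3 × 240 mL/cup = 3910 mL
heavy cream: 6 oz × 23/3 × 28.35 g/oz ≈ 1304 g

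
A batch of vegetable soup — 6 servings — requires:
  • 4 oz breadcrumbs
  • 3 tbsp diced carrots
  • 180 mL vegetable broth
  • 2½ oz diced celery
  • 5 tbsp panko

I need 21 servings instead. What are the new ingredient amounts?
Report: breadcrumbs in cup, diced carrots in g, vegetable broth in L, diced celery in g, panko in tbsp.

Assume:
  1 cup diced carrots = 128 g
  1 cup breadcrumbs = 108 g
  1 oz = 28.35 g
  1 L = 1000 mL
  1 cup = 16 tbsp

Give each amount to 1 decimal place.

Scaling factor: 21/6 = 7/2 = 3.5.
breadcrumbs: 4 oz × 7/2 × 28.35 g/oz ÷ 108 g/cup ≈ 3.7 cup
diced carrots: 3 tbsp × 7/2 ÷ 16 tbsp/cup × 128 g/cup = 84.0 g
vegetable broth: 180 mL × 7/2 ÷ 1000 mL/L ≈ 0.6 L
diced celery: 2.5 oz × 7/2 × 28.35 g/oz ≈ 248.1 g
panko: 5 tbsp × 7/2 = 17.5 tbsp

breadcrumbs: 3.7 cup; diced carrots: 84.0 g; vegetable broth: 0.6 L; diced celery: 248.1 g; panko: 17.5 tbsp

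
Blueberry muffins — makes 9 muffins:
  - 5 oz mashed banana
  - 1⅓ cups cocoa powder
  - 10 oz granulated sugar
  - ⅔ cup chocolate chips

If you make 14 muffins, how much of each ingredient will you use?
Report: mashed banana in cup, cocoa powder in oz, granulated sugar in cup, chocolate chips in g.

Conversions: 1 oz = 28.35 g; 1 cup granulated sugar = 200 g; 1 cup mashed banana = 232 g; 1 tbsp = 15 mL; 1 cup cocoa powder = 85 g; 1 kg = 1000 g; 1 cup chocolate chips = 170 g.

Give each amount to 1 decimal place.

Scaling factor: 14/9.
mashed banana: 5 oz × 14/9 × 28.35 g/oz ÷ 232 g/cup ≈ 1.0 cup
cocoa powder: 4/3 cup × 14/9 × 85 g/cup ÷ 28.35 g/oz ≈ 6.2 oz
granulated sugar: 10 oz × 14/9 × 28.35 g/oz ÷ 200 g/cup ≈ 2.2 cup
chocolate chips: 2/3 cup × 14/9 × 170 g/cup ≈ 176.3 g

mashed banana: 1.0 cup; cocoa powder: 6.2 oz; granulated sugar: 2.2 cup; chocolate chips: 176.3 g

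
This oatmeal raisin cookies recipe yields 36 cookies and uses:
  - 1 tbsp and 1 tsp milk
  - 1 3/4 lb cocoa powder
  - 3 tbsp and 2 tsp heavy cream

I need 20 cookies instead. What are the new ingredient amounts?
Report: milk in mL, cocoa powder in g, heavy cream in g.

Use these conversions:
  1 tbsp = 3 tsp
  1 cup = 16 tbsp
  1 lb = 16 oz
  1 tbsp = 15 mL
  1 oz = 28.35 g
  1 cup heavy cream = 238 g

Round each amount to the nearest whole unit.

Scaling factor: 20/36 = 5/9.
milk: (1 tbsp + 1 tsp = 4/3 tbsp) × 5/9 × 15 mL/tbsp ≈ 11 mL
cocoa powder: 1.75 lb × 5/9 × 16 oz/lb × 28.35 g/oz = 441 g
heavy cream: (3 tbsp + 2 tsp = 11/3 tbsp) × 5/9 ÷ 16 tbsp/cup × 238 g/cup ≈ 30 g

milk: 11 mL; cocoa powder: 441 g; heavy cream: 30 g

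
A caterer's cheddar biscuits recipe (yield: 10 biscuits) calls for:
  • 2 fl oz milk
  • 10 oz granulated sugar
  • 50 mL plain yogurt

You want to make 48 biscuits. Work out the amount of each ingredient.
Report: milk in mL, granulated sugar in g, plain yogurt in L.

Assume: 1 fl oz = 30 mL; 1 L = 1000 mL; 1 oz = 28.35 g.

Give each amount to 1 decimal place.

milk: 288.0 mL; granulated sugar: 1360.8 g; plain yogurt: 0.2 L

Scaling factor: 48/10 = 24/5 = 4.8.
milk: 2 fl oz × 24/5 × 30 mL/fl oz = 288.0 mL
granulated sugar: 10 oz × 24/5 × 28.35 g/oz = 1360.8 g
plain yogurt: 50 mL × 24/5 ÷ 1000 mL/L ≈ 0.2 L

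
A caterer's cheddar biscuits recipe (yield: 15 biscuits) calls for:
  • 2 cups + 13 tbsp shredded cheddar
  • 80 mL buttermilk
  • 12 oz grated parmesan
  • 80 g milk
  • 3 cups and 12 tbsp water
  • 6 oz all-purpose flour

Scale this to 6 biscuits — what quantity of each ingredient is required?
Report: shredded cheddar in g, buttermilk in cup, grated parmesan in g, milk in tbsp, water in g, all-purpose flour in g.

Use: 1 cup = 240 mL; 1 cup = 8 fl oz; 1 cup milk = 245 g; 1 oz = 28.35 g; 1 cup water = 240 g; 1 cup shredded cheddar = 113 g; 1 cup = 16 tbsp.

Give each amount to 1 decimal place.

Scaling factor: 6/15 = 2/5 = 0.4.
shredded cheddar: (2 cup + 13 tbsp = 2.8125 cup) × 2/5 × 113 g/cup ≈ 127.1 g
buttermilk: 80 mL × 2/5 ÷ 240 mL/cup ≈ 0.1 cup
grated parmesan: 12 oz × 2/5 × 28.35 g/oz ≈ 136.1 g
milk: 80 g × 2/5 ÷ 245 g/cup × 16 tbsp/cup ≈ 2.1 tbsp
water: (3 cup + 12 tbsp = 3.75 cup) × 2/5 × 240 g/cup = 360.0 g
all-purpose flour: 6 oz × 2/5 × 28.35 g/oz ≈ 68.0 g

shredded cheddar: 127.1 g; buttermilk: 0.1 cup; grated parmesan: 136.1 g; milk: 2.1 tbsp; water: 360.0 g; all-purpose flour: 68.0 g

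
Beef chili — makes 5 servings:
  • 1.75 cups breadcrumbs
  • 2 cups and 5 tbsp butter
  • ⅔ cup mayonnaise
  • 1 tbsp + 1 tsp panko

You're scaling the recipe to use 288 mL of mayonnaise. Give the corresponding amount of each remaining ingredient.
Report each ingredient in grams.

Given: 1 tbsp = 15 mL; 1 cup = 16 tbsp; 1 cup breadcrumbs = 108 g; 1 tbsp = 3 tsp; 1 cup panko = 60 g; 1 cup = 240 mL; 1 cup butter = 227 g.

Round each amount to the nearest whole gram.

The original recipe has 160 mL of mayonnaise, so the scaling factor is 288 ÷ 160 = 9/5 = 1.8.
breadcrumbs: 1.75 cup × 9/5 × 108 g/cup ≈ 340 g
butter: (2 cup + 5 tbsp = 2.3125 cup) × 9/5 × 227 g/cup ≈ 945 g
panko: (1 tbsp + 1 tsp = 4/3 tbsp) × 9/5 ÷ 16 tbsp/cup × 60 g/cup = 9 g

breadcrumbs: 340 g; butter: 945 g; panko: 9 g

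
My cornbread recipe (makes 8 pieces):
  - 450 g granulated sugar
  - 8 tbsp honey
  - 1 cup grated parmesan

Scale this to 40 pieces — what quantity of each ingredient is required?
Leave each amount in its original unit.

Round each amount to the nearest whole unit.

granulated sugar: 2250 g; honey: 40 tbsp; grated parmesan: 5 cup

Scaling factor: 40/8 = 5.
granulated sugar: 450 g × 5 = 2250 g
honey: 8 tbsp × 5 = 40 tbsp
grated parmesan: 1 cup × 5 = 5 cup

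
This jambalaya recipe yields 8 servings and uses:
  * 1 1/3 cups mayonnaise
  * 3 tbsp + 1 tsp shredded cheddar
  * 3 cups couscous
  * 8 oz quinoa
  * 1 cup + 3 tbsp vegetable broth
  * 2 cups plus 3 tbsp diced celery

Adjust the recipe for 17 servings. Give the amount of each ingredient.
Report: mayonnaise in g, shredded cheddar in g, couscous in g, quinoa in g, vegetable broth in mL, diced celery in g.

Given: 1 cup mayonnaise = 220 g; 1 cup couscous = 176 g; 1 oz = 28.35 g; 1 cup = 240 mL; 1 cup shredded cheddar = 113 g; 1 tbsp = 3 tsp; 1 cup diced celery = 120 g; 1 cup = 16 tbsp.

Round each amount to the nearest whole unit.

Scaling factor: 17/8 = 2.125.
mayonnaise: 4/3 cup × 17/8 × 220 g/cup ≈ 623 g
shredded cheddar: (3 tbsp + 1 tsp = 10/3 tbsp) × 17/8 ÷ 16 tbsp/cup × 113 g/cup ≈ 50 g
couscous: 3 cup × 17/8 × 176 g/cup = 1122 g
quinoa: 8 oz × 17/8 × 28.35 g/oz ≈ 482 g
vegetable broth: (1 cup + 3 tbsp = 1.1875 cup) × 17/8 × 240 mL/cup ≈ 606 mL
diced celery: (2 cup + 3 tbsp = 2.1875 cup) × 17/8 × 120 g/cup ≈ 558 g

mayonnaise: 623 g; shredded cheddar: 50 g; couscous: 1122 g; quinoa: 482 g; vegetable broth: 606 mL; diced celery: 558 g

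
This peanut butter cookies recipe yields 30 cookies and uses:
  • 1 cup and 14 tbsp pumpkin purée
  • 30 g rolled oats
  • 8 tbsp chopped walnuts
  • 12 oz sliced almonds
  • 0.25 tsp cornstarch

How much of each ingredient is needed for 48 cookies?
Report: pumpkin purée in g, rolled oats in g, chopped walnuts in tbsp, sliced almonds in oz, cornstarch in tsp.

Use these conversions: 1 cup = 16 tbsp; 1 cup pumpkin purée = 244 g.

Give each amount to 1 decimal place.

pumpkin purée: 732.0 g; rolled oats: 48.0 g; chopped walnuts: 12.8 tbsp; sliced almonds: 19.2 oz; cornstarch: 0.4 tsp

Scaling factor: 48/30 = 8/5 = 1.6.
pumpkin purée: (1 cup + 14 tbsp = 1.875 cup) × 8/5 × 244 g/cup = 732.0 g
rolled oats: 30 g × 8/5 = 48.0 g
chopped walnuts: 8 tbsp × 8/5 = 12.8 tbsp
sliced almonds: 12 oz × 8/5 = 19.2 oz
cornstarch: 0.25 tsp × 8/5 = 0.4 tsp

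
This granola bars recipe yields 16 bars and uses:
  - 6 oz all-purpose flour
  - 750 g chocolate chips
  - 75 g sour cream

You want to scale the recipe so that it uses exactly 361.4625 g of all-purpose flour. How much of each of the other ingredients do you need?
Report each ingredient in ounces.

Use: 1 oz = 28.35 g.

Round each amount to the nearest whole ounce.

The original recipe has 170.1 g of all-purpose flour, so the scaling factor is 361.4625 ÷ 170.1 = 17/8 = 2.125.
chocolate chips: 750 g × 17/8 ÷ 28.35 g/oz ≈ 56 oz
sour cream: 75 g × 17/8 ÷ 28.35 g/oz ≈ 6 oz

chocolate chips: 56 oz; sour cream: 6 oz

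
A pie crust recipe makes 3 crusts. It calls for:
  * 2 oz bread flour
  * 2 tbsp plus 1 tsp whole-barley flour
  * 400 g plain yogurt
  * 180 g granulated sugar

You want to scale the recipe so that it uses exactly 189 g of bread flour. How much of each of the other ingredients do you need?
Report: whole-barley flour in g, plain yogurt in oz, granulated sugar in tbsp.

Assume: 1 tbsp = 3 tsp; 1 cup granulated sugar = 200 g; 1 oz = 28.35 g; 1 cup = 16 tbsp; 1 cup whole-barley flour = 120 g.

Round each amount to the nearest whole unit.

The original recipe has 56.7 g of bread flour, so the scaling factor is 189 ÷ 56.7 = 10/3.
whole-barley flour: (2 tbsp + 1 tsp = 7/3 tbsp) × 10/3 ÷ 16 tbsp/cup × 120 g/cup ≈ 58 g
plain yogurt: 400 g × 10/3 ÷ 28.35 g/oz ≈ 47 oz
granulated sugar: 180 g × 10/3 ÷ 200 g/cup × 16 tbsp/cup = 48 tbsp

whole-barley flour: 58 g; plain yogurt: 47 oz; granulated sugar: 48 tbsp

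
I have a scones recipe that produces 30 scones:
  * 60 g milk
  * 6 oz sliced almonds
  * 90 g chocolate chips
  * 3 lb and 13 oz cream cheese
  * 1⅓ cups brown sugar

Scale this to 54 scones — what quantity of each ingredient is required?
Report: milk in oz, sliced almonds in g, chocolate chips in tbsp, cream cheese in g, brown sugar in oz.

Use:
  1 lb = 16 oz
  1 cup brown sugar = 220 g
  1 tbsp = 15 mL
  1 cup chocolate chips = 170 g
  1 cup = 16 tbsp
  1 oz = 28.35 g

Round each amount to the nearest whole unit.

Scaling factor: 54/30 = 9/5 = 1.8.
milk: 60 g × 9/5 ÷ 28.35 g/oz ≈ 4 oz
sliced almonds: 6 oz × 9/5 × 28.35 g/oz ≈ 306 g
chocolate chips: 90 g × 9/5 ÷ 170 g/cup × 16 tbsp/cup ≈ 15 tbsp
cream cheese: (3 lb + 13 oz = 3.8125 lb) × 9/5 × 16 oz/lb × 28.35 g/oz ≈ 3113 g
brown sugar: 4/3 cup × 9/5 × 220 g/cup ÷ 28.35 g/oz ≈ 19 oz

milk: 4 oz; sliced almonds: 306 g; chocolate chips: 15 tbsp; cream cheese: 3113 g; brown sugar: 19 oz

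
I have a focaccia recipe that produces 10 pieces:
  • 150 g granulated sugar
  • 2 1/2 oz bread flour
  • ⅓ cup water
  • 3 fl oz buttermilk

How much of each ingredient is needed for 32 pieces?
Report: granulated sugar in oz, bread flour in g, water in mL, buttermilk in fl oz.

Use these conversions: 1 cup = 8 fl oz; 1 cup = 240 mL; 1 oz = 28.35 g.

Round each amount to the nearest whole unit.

Scaling factor: 32/10 = 16/5 = 3.2.
granulated sugar: 150 g × 16/5 ÷ 28.35 g/oz ≈ 17 oz
bread flour: 2.5 oz × 16/5 × 28.35 g/oz ≈ 227 g
water: 1/3 cup × 16/5 × 240 mL/cup = 256 mL
buttermilk: 3 fl oz × 16/5 ≈ 10 fl oz

granulated sugar: 17 oz; bread flour: 227 g; water: 256 mL; buttermilk: 10 fl oz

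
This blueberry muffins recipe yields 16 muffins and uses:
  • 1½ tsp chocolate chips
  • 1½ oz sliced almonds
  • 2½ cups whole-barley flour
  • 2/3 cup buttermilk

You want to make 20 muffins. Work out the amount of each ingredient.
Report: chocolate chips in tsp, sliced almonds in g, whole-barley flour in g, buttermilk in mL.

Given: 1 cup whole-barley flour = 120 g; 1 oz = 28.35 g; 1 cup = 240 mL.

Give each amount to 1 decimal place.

Scaling factor: 20/16 = 5/4 = 1.25.
chocolate chips: 1.5 tsp × 5/4 ≈ 1.9 tsp
sliced almonds: 1.5 oz × 5/4 × 28.35 g/oz ≈ 53.2 g
whole-barley flour: 2.5 cup × 5/4 × 120 g/cup = 375.0 g
buttermilk: 2/3 cup × 5/4 × 240 mL/cup = 200.0 mL

chocolate chips: 1.9 tsp; sliced almonds: 53.2 g; whole-barley flour: 375.0 g; buttermilk: 200.0 mL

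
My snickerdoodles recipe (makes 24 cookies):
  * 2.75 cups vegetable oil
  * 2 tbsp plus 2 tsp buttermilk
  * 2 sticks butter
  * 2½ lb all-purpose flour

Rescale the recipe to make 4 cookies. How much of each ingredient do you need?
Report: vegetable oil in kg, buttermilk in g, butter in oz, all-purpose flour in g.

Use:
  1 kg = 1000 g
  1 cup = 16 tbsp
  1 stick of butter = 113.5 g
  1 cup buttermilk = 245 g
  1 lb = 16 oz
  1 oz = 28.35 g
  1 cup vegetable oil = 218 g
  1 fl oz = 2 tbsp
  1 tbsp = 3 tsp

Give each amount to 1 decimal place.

vegetable oil: 0.1 kg; buttermilk: 6.8 g; butter: 1.3 oz; all-purpose flour: 189.0 g

Scaling factor: 4/24 = 1/6.
vegetable oil: 2.75 cup × 1/6 × 218 g/cup ÷ 1000 g/kg ≈ 0.1 kg
buttermilk: (2 tbsp + 2 tsp = 8/3 tbsp) × 1/6 ÷ 16 tbsp/cup × 245 g/cup ≈ 6.8 g
butter: 2 stick × 1/6 × 113.5 g/stick ÷ 28.35 g/oz ≈ 1.3 oz
all-purpose flour: 2.5 lb × 1/6 × 16 oz/lb × 28.35 g/oz = 189.0 g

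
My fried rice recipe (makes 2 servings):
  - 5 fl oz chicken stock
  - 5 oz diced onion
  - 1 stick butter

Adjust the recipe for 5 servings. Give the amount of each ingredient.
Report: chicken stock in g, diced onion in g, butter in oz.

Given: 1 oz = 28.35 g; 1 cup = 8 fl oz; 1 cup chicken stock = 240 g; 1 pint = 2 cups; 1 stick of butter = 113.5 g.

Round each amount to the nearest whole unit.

Scaling factor: 5/2 = 2.5.
chicken stock: 5 fl oz × 5/2 ÷ 8 fl oz/cup × 240 g/cup = 375 g
diced onion: 5 oz × 5/2 × 28.35 g/oz ≈ 354 g
butter: 1 stick × 5/2 × 113.5 g/stick ÷ 28.35 g/oz ≈ 10 oz

chicken stock: 375 g; diced onion: 354 g; butter: 10 oz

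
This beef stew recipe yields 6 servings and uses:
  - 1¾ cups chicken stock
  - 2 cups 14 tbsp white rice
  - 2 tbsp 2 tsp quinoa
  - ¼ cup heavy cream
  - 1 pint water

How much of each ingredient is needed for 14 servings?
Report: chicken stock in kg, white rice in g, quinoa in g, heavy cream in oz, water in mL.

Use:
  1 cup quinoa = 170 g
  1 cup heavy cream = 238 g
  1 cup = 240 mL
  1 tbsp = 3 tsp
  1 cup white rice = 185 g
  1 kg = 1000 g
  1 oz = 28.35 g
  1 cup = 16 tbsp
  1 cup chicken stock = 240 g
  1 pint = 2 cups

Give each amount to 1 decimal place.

Scaling factor: 14/6 = 7/3.
chicken stock: 1.75 cup × 7/3 × 240 g/cup ÷ 1000 g/kg ≈ 1.0 kg
white rice: (2 cup + 14 tbsp = 2.875 cup) × 7/3 × 185 g/cup ≈ 1241.0 g
quinoa: (2 tbsp + 2 tsp = 8/3 tbsp) × 7/3 ÷ 16 tbsp/cup × 170 g/cup ≈ 66.1 g
heavy cream: 0.25 cup × 7/3 × 238 g/cup ÷ 28.35 g/oz ≈ 4.9 oz
water: 1 pint × 7/3 × 2 cup/pint × 240 mL/cup = 1120.0 mL

chicken stock: 1.0 kg; white rice: 1241.0 g; quinoa: 66.1 g; heavy cream: 4.9 oz; water: 1120.0 mL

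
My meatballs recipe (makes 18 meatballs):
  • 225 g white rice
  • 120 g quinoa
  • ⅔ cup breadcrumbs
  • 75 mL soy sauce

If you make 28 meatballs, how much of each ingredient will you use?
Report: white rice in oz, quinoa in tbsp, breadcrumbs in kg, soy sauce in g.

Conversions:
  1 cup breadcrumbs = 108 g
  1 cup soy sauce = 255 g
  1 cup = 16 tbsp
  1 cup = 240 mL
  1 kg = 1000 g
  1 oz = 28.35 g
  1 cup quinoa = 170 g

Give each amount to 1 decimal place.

Scaling factor: 28/18 = 14/9.
white rice: 225 g × 14/9 ÷ 28.35 g/oz ≈ 12.3 oz
quinoa: 120 g × 14/9 ÷ 170 g/cup × 16 tbsp/cup ≈ 17.6 tbsp
breadcrumbs: 2/3 cup × 14/9 × 108 g/cup ÷ 1000 g/kg ≈ 0.1 kg
soy sauce: 75 mL × 14/9 ÷ 240 mL/cup × 255 g/cup ≈ 124.0 g

white rice: 12.3 oz; quinoa: 17.6 tbsp; breadcrumbs: 0.1 kg; soy sauce: 124.0 g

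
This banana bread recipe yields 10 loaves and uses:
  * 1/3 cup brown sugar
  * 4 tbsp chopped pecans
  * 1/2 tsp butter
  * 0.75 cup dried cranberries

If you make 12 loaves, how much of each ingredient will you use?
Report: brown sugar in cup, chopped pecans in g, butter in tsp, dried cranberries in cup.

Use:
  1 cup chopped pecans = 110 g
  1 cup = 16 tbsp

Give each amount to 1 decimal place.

Scaling factor: 12/10 = 6/5 = 1.2.
brown sugar: 1/3 cup × 6/5 = 0.4 cup
chopped pecans: 4 tbsp × 6/5 ÷ 16 tbsp/cup × 110 g/cup = 33.0 g
butter: 0.5 tsp × 6/5 = 0.6 tsp
dried cranberries: 0.75 cup × 6/5 = 0.9 cup

brown sugar: 0.4 cup; chopped pecans: 33.0 g; butter: 0.6 tsp; dried cranberries: 0.9 cup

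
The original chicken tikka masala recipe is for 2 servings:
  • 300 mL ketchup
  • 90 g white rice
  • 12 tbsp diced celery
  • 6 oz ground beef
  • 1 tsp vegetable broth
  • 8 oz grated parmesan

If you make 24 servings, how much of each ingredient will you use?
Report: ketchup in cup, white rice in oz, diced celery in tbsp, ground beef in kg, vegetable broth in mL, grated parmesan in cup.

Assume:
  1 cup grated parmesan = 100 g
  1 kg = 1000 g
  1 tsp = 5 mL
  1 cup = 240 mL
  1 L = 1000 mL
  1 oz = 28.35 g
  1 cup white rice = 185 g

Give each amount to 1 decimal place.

Scaling factor: 24/2 = 12.
ketchup: 300 mL × 12 ÷ 240 mL/cup = 15.0 cup
white rice: 90 g × 12 ÷ 28.35 g/oz ≈ 38.1 oz
diced celery: 12 tbsp × 12 = 144.0 tbsp
ground beef: 6 oz × 12 × 28.35 g/oz ÷ 1000 g/kg ≈ 2.0 kg
vegetable broth: 1 tsp × 12 × 5 mL/tsp = 60.0 mL
grated parmesan: 8 oz × 12 × 28.35 g/oz ÷ 100 g/cup ≈ 27.2 cup

ketchup: 15.0 cup; white rice: 38.1 oz; diced celery: 144.0 tbsp; ground beef: 2.0 kg; vegetable broth: 60.0 mL; grated parmesan: 27.2 cup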